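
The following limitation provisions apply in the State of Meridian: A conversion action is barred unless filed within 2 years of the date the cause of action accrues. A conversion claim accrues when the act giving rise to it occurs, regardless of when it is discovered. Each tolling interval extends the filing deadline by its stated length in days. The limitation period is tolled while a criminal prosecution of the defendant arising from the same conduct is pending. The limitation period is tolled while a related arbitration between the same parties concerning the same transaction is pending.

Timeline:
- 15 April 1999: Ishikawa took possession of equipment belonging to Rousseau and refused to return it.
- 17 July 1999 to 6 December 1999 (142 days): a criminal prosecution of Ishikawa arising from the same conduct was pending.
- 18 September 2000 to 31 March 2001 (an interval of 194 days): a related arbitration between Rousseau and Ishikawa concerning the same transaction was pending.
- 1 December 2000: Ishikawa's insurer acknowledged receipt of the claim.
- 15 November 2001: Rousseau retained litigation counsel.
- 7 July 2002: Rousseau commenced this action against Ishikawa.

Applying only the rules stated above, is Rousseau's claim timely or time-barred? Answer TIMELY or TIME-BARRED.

TIME-BARRED

The limitation period began to run on 15 April 1999.
Adding the 2 years base period to 15 April 1999 gives a deadline of 15 April 2001, before any tolling.
Because the pending criminal prosecution ran from 17 July 1999 to 6 December 1999, the deadline is extended by 142 days to 4 September 2001.
Because the pending related arbitration ran from 18 September 2000 to 31 March 2001, the deadline is extended by 194 days to 17 March 2002.
None of the other events listed affects the running of the period under the stated rules.
Rousseau filed on 7 July 2002, after the 17 March 2002 deadline, so the action is time-barred.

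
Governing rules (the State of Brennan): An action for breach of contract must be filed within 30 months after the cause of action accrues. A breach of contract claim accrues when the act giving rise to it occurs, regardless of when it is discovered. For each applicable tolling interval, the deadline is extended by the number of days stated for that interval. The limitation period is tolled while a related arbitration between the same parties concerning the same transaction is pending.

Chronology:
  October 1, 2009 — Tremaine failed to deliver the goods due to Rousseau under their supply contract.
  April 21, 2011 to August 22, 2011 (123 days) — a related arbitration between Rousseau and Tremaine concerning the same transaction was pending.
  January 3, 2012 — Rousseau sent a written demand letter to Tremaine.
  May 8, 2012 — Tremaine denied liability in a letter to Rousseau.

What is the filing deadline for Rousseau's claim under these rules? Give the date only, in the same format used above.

The limitation period began to run on October 1, 2009.
30 months from October 1, 2009 is April 1, 2012.
The pending related arbitration from April 21, 2011 to August 22, 2011 tolled the period for 123 days, extending the deadline to August 2, 2012.
None of the other events listed affects the running of the period under the stated rules.

August 2, 2012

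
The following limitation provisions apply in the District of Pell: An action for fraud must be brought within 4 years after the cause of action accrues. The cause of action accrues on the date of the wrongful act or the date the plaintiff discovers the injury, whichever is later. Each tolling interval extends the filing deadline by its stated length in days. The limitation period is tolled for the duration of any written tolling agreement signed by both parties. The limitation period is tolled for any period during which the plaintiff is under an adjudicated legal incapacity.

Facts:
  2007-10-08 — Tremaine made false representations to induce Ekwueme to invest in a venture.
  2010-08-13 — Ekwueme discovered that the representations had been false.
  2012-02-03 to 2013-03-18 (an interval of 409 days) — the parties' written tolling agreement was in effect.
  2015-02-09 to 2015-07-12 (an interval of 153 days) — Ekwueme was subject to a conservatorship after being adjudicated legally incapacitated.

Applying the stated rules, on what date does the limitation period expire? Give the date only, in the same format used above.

2016-02-26

Because discovery on 2010-08-13 post-dates the 2007-10-08 act, accrual under the later-of rule falls on 2010-08-13.
The untolled deadline — 4 years after 2010-08-13 — is 2014-08-13.
Because the written tolling agreement ran from 2012-02-03 to 2013-03-18, the deadline is extended by 409 days to 2015-09-26.
Because the plaintiff's legal incapacity ran from 2015-02-09 to 2015-07-12, the deadline is extended by 153 days to 2016-02-26.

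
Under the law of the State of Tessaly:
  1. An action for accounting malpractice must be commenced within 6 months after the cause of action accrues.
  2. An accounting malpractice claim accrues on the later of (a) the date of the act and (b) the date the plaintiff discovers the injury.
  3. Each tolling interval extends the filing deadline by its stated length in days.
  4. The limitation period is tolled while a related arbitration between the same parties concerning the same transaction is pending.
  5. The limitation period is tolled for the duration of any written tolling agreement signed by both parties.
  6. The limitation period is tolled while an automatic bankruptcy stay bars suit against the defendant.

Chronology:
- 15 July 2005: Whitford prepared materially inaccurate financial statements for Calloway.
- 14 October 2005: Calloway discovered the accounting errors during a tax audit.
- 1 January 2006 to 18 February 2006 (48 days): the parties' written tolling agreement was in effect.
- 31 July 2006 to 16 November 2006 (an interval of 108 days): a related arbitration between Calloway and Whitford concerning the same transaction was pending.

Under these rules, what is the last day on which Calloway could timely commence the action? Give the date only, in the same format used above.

1 June 2006

Taking the later of the act (15 July 2005) and discovery (14 October 2005), the claim accrued on 14 October 2005.
The untolled deadline — 6 months after 14 October 2005 — is 14 April 2006.
Because the written tolling agreement ran from 1 January 2006 to 18 February 2006, the deadline is extended by 48 days to 1 June 2006.
The pending related arbitration from 31 July 2006 to 16 November 2006 began after the period had already run on 1 June 2006, so it has no tolling effect.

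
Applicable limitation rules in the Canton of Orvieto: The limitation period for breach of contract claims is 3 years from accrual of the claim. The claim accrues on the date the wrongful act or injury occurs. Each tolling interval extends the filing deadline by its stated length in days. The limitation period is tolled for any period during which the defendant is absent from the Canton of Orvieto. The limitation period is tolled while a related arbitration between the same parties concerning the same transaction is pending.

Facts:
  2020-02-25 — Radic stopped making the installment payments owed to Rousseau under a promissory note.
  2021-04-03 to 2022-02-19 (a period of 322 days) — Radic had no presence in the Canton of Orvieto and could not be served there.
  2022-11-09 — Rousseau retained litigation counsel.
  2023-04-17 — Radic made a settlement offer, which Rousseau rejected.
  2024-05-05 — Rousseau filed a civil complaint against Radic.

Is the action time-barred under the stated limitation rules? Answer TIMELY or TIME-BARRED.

The claim accrued on 2020-02-25, the date of the act.
Adding the 3 years base period to 2020-02-25 gives a deadline of 2023-02-25, before any tolling.
The defendant's absence from the jurisdiction from 2021-04-03 to 2022-02-19 tolled the period for 322 days, extending the deadline to 2024-01-13.
None of the other events listed affects the running of the period under the stated rules.
The 2024-05-05 filing falls after the 2024-01-13 deadline; the claim is time-barred.

TIME-BARRED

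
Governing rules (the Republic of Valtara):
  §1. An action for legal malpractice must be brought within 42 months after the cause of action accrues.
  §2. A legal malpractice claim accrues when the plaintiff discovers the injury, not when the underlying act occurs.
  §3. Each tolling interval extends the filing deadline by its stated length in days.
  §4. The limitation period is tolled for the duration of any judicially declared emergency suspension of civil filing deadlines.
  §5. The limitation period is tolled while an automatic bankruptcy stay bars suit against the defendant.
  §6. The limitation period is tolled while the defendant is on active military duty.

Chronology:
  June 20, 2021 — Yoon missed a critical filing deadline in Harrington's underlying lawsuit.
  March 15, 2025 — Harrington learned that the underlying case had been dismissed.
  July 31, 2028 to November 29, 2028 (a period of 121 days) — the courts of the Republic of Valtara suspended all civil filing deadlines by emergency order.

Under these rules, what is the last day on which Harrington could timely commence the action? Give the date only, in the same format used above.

Under the discovery rule, the claim accrued on March 15, 2025, when Harrington discovered the injury — not on the June 20, 2021 date of the underlying act.
Adding the 42 months base period to March 15, 2025 gives a deadline of September 15, 2028, before any tolling.
The emergency suspension of filing deadlines from July 31, 2028 to November 29, 2028 tolled the period for 121 days, extending the deadline to January 14, 2029.

January 14, 2029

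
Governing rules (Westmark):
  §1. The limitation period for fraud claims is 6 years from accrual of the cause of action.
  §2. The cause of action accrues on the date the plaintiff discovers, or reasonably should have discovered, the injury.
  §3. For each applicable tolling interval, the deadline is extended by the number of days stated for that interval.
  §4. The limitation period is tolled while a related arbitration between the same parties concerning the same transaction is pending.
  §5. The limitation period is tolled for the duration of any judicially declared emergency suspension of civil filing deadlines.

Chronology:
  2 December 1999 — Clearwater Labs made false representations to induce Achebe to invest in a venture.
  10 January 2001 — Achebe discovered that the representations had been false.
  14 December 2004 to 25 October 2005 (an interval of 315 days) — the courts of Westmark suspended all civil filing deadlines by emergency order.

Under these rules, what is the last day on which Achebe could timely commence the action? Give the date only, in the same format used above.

21 November 2007

Accrual is tied to discovery, so the period began on 10 January 2001 rather than on 2 December 1999 when the act occurred.
6 years from 10 January 2001 is 10 January 2007.
The emergency suspension of filing deadlines from 14 December 2004 to 25 October 2005 tolled the period for 315 days, extending the deadline to 21 November 2007.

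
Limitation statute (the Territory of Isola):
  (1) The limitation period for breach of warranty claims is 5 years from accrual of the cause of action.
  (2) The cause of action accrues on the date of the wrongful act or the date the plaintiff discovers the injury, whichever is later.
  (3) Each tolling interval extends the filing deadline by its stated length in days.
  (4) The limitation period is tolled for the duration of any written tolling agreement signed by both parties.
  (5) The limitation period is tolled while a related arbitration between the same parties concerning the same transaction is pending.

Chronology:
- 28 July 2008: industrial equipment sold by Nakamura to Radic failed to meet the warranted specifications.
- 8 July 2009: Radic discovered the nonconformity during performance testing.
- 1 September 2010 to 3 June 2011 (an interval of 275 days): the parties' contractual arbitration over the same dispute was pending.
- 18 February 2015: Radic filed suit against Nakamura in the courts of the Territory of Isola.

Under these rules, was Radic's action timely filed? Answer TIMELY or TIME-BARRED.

TIMELY

The claim accrued on 8 July 2009 — the later of the 28 July 2008 act and the 8 July 2009 discovery.
The untolled deadline — 5 years after 8 July 2009 — is 8 July 2014.
The period was tolled for 275 days by the pending related arbitration (1 September 2010 to 3 June 2011), pushing the deadline to 9 April 2015.
Filing on 18 February 2015 beat the 9 April 2015 deadline — the action is timely.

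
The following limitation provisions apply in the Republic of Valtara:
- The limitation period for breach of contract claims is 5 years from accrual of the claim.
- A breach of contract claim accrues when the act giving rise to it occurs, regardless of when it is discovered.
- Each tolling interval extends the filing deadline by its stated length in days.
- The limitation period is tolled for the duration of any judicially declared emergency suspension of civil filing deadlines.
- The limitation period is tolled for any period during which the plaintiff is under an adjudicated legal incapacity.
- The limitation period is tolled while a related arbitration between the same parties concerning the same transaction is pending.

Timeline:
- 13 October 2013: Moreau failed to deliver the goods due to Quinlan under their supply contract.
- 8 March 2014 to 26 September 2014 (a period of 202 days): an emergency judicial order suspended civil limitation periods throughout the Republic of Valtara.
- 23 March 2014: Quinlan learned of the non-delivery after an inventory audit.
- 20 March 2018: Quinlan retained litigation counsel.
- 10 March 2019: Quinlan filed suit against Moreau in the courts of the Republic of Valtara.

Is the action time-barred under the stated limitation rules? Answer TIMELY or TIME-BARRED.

Accrual is governed by the date of the act, so the period began to run on 13 October 2013; the later discovery on 23 March 2014 is irrelevant under the stated rule.
5 years from 13 October 2013 is 13 October 2018.
Because the emergency suspension of filing deadlines ran from 8 March 2014 to 26 September 2014, the deadline is extended by 202 days to 3 May 2019.
Nothing else in the chronology tolls or restarts the period.
Quinlan filed on 10 March 2019, before the 3 May 2019 deadline, so the action is timely.

TIMELY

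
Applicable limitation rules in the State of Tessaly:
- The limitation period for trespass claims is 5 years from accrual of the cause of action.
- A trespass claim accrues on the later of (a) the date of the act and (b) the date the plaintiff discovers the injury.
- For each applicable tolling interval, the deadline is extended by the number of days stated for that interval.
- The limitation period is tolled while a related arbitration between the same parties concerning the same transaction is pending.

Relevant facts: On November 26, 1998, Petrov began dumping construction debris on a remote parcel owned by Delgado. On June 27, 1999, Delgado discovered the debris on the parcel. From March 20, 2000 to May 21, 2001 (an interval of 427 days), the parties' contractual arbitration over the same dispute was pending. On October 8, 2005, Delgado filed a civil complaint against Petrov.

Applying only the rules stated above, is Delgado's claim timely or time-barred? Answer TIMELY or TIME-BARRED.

TIME-BARRED

Taking the later of the act (November 26, 1998) and discovery (June 27, 1999), the claim accrued on June 27, 1999.
5 years from June 27, 1999 is June 27, 2004.
The period was tolled for 427 days by the pending related arbitration (March 20, 2000 to May 21, 2001), pushing the deadline to August 28, 2005.
Filing on October 8, 2005 missed the August 28, 2005 deadline — the action is time-barred.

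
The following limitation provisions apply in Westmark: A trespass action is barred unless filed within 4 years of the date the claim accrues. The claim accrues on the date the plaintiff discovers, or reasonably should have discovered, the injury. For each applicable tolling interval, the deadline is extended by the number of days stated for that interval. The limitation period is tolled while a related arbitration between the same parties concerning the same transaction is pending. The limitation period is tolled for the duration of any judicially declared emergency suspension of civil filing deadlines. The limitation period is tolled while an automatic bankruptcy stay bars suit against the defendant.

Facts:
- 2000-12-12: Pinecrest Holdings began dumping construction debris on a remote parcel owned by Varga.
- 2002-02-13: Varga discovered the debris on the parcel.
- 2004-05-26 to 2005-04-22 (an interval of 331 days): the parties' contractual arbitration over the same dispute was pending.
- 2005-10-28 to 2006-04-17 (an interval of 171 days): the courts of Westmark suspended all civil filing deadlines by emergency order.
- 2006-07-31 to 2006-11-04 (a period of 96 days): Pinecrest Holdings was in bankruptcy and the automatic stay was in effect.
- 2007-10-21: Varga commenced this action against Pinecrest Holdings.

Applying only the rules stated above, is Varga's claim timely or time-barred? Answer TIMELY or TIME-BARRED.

TIME-BARRED

Accrual is tied to discovery, so the period began on 2002-02-13 rather than on 2000-12-12 when the act occurred.
Adding the 4 years base period to 2002-02-13 gives a deadline of 2006-02-13, before any tolling.
The period was tolled for 331 days by the pending related arbitration (2004-05-26 to 2005-04-22), pushing the deadline to 2007-01-10.
The emergency suspension of filing deadlines from 2005-10-28 to 2006-04-17 tolled the period for 171 days, extending the deadline to 2007-06-30.
The period was tolled for 96 days by the automatic bankruptcy stay (2006-07-31 to 2006-11-04), pushing the deadline to 2007-10-04.
The 2007-10-21 filing falls after the 2007-10-04 deadline; the claim is time-barred.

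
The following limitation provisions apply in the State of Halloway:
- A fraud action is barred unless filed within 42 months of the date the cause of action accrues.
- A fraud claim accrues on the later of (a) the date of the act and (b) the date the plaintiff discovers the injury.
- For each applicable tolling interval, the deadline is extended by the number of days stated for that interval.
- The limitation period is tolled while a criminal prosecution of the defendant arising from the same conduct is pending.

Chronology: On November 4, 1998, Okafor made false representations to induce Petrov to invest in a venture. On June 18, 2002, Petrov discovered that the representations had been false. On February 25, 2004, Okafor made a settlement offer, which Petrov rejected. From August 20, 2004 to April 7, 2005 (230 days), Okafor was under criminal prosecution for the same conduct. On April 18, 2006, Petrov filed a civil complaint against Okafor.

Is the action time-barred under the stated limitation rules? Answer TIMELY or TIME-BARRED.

The claim accrued on June 18, 2002 — the later of the November 4, 1998 act and the June 18, 2002 discovery.
Adding the 42 months base period to June 18, 2002 gives a deadline of December 18, 2005, before any tolling.
The pending criminal prosecution from August 20, 2004 to April 7, 2005 tolled the period for 230 days, extending the deadline to August 5, 2006.
None of the other events listed affects the running of the period under the stated rules.
The April 18, 2006 filing precedes the August 5, 2006 deadline; the claim is timely.

TIMELY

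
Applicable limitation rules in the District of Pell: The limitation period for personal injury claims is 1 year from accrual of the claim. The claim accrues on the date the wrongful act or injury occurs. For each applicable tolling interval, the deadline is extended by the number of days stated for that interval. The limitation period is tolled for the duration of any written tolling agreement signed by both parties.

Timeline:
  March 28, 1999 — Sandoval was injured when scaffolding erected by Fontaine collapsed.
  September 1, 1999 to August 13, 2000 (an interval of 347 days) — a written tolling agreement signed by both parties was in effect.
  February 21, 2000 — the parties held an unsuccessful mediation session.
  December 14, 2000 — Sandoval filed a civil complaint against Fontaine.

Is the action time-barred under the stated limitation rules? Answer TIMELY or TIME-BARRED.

The limitation period began to run on March 28, 1999.
1 year from March 28, 1999 is March 28, 2000.
The period was tolled for 347 days by the written tolling agreement (September 1, 1999 to August 13, 2000), pushing the deadline to March 10, 2001.
The other events in the timeline have no effect on the limitation period under the stated rules.
Sandoval filed on December 14, 2000, before the March 10, 2001 deadline, so the action is timely.

TIMELY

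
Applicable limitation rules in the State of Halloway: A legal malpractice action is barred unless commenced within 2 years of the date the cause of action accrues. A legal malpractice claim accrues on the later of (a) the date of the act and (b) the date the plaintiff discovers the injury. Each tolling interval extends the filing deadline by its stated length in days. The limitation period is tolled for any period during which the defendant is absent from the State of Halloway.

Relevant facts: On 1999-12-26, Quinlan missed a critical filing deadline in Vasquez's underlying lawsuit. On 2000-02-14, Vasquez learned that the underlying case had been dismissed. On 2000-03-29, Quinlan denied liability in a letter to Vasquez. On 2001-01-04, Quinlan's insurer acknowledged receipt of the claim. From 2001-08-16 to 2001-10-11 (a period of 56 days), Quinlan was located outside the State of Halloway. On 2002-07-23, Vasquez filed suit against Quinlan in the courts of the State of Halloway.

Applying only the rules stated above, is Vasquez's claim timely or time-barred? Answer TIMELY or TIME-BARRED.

TIME-BARRED

The claim accrued on 2000-02-14 — the later of the 1999-12-26 act and the 2000-02-14 discovery.
The untolled deadline — 2 years after 2000-02-14 — is 2002-02-14.
The defendant's absence from the jurisdiction from 2001-08-16 to 2001-10-11 tolled the period for 56 days, extending the deadline to 2002-04-11.
None of the other events listed affects the running of the period under the stated rules.
Vasquez filed on 2002-07-23, after the 2002-04-11 deadline, so the action is time-barred.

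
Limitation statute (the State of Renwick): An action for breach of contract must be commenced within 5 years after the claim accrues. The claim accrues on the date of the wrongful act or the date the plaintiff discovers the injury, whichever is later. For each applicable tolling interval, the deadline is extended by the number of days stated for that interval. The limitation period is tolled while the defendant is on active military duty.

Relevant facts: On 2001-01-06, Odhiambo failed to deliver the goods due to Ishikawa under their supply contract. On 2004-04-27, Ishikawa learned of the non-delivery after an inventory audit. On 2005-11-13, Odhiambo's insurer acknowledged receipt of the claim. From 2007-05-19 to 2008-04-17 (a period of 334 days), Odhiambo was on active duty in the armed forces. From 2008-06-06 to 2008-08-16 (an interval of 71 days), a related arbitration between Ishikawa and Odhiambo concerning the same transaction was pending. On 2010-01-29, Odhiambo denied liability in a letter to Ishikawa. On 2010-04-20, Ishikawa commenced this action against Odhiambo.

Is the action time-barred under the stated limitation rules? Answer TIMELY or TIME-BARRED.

TIME-BARRED

The claim accrued on 2004-04-27 — the later of the 2001-01-06 act and the 2004-04-27 discovery.
Adding the 5 years base period to 2004-04-27 gives a deadline of 2009-04-27, before any tolling.
The defendant's active military service from 2007-05-19 to 2008-04-17 tolled the period for 334 days, extending the deadline to 2010-03-27.
No stated provision tolls the period for a pending arbitration, so the interval from 2008-06-06 to 2008-08-16 has no effect on the deadline.
Nothing else in the chronology tolls or restarts the period.
The 2010-04-20 filing falls after the 2010-03-27 deadline; the claim is time-barred.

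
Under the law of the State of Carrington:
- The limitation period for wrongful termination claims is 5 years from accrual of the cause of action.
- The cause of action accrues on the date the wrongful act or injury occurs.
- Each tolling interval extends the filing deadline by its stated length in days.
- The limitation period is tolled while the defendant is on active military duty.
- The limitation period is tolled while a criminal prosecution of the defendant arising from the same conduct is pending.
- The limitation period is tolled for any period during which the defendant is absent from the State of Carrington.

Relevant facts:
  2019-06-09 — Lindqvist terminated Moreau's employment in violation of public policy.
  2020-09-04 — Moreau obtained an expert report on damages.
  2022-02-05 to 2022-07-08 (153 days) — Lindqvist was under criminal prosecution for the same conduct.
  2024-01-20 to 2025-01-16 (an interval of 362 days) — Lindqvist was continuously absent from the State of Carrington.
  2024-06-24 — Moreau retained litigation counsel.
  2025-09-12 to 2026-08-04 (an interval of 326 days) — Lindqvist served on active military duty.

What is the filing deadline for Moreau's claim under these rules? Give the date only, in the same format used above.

The claim accrued on 2019-06-09, when the wrongful act occurred.
5 years from 2019-06-09 is 2024-06-09.
The period was tolled for 153 days by the pending criminal prosecution (2022-02-05 to 2022-07-08), pushing the deadline to 2024-11-09.
The defendant's absence from the jurisdiction from 2024-01-20 to 2025-01-16 tolled the period for 362 days, extending the deadline to 2025-11-06.
The period was tolled for 326 days by the defendant's active military service (2025-09-12 to 2026-08-04), pushing the deadline to 2026-09-28.
None of the other events listed affects the running of the period under the stated rules.

2026-09-28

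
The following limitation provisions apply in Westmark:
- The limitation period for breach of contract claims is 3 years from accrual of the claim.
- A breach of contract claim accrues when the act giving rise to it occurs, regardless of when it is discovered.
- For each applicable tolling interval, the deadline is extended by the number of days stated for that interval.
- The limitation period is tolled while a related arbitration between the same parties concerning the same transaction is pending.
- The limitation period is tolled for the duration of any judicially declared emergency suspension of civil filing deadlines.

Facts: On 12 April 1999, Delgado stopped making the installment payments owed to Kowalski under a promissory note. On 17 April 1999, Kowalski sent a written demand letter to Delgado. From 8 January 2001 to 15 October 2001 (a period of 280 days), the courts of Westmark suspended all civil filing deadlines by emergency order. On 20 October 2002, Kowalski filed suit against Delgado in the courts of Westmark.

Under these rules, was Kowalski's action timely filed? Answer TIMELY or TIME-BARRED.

The claim accrued on 12 April 1999, the date of the act.
Adding the 3 years base period to 12 April 1999 gives a deadline of 12 April 2002, before any tolling.
The emergency suspension of filing deadlines from 8 January 2001 to 15 October 2001 tolled the period for 280 days, extending the deadline to 17 January 2003.
None of the other events listed affects the running of the period under the stated rules.
Kowalski filed on 20 October 2002, before the 17 January 2003 deadline, so the action is timely.

TIMELY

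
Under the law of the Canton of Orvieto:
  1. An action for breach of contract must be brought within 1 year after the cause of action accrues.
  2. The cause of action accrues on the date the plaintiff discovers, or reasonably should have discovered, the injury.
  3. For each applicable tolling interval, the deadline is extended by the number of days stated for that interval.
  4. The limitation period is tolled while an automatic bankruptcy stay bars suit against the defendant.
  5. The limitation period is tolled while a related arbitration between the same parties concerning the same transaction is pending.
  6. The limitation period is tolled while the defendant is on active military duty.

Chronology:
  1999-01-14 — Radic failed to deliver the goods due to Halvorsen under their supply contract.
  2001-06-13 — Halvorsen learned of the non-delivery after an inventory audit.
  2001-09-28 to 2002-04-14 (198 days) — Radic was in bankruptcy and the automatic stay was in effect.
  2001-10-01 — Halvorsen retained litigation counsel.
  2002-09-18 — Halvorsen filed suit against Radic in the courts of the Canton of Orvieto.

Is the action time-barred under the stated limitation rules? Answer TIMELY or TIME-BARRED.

The claim did not accrue until Halvorsen discovered the injury on 2001-06-13; the 1999-01-14 act date does not start the clock under the stated rule.
1 year from 2001-06-13 is 2002-06-13.
Because the automatic bankruptcy stay ran from 2001-09-28 to 2002-04-14, the deadline is extended by 198 days to 2002-12-28.
Nothing else in the chronology tolls or restarts the period.
The 2002-09-18 filing precedes the 2002-12-28 deadline; the claim is timely.

TIMELY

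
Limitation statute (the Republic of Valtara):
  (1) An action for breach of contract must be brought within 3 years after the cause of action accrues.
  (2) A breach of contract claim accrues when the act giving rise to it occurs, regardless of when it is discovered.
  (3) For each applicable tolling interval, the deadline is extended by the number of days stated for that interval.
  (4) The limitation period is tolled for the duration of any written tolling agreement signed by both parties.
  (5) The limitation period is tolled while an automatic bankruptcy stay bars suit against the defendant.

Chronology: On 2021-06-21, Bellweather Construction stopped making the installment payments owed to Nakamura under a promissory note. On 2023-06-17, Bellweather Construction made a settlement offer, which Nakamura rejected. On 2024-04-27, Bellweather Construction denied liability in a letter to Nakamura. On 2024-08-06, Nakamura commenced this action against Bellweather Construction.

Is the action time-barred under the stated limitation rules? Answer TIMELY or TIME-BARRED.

The limitation period began to run on 2021-06-21.
3 years from 2021-06-21 is 2024-06-21.
The other events in the timeline have no effect on the limitation period under the stated rules.
The 2024-08-06 filing falls after the 2024-06-21 deadline; the claim is time-barred.

TIME-BARRED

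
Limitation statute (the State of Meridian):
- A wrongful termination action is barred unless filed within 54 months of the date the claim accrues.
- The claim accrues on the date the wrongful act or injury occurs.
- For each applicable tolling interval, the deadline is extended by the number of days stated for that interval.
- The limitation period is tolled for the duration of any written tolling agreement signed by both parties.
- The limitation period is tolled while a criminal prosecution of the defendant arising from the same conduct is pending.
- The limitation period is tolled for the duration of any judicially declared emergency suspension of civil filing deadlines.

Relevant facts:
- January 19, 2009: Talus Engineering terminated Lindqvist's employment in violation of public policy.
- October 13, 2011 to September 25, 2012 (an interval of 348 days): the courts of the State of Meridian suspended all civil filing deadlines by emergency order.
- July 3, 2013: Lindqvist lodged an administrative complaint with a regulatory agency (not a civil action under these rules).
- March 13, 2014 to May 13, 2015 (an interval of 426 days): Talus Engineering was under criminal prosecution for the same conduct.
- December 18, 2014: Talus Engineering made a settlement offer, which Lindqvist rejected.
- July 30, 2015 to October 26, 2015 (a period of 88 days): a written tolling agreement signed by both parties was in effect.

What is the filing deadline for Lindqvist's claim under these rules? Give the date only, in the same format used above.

November 28, 2015

The limitation period began to run on January 19, 2009.
The untolled deadline — 54 months after January 19, 2009 — is July 19, 2013.
The emergency suspension of filing deadlines from October 13, 2011 to September 25, 2012 tolled the period for 348 days, extending the deadline to July 2, 2014.
Because the pending criminal prosecution ran from March 13, 2014 to May 13, 2015, the deadline is extended by 426 days to September 1, 2015.
The written tolling agreement from July 30, 2015 to October 26, 2015 tolled the period for 88 days, extending the deadline to November 28, 2015.
Nothing else in the chronology tolls or restarts the period.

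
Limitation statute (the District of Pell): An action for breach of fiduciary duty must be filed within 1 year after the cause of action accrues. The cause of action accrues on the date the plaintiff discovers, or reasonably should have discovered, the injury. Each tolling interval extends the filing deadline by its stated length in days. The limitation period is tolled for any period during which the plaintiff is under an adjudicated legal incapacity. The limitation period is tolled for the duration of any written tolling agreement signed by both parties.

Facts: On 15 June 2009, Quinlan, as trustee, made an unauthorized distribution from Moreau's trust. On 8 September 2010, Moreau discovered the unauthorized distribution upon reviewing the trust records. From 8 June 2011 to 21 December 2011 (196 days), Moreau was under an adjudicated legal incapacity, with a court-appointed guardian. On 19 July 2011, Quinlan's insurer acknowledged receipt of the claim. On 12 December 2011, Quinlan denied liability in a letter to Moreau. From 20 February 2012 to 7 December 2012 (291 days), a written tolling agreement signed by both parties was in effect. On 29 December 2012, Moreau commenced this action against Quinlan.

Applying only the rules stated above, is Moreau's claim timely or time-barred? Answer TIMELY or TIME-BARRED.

TIMELY

The claim did not accrue until Moreau discovered the injury on 8 September 2010; the 15 June 2009 act date does not start the clock under the stated rule.
1 year from 8 September 2010 is 8 September 2011.
The plaintiff's legal incapacity from 8 June 2011 to 21 December 2011 tolled the period for 196 days, extending the deadline to 22 March 2012.
Because the written tolling agreement ran from 20 February 2012 to 7 December 2012, the deadline is extended by 291 days to 7 January 2013.
Nothing else in the chronology tolls or restarts the period.
Filing on 29 December 2012 beat the 7 January 2013 deadline — the action is timely.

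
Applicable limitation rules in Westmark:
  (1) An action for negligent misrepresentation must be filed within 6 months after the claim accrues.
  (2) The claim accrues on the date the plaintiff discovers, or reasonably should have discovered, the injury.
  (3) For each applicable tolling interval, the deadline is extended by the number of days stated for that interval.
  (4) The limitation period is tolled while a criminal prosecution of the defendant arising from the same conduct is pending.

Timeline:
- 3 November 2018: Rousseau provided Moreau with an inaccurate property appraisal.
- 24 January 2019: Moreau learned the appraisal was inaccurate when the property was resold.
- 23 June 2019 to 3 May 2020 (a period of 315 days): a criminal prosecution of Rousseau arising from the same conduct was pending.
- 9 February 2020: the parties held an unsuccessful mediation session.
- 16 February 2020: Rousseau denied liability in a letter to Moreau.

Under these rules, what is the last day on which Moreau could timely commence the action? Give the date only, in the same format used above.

3 June 2020

Under the discovery rule, the claim accrued on 24 January 2019, when Moreau discovered the injury — not on the 3 November 2018 date of the underlying act.
The untolled deadline — 6 months after 24 January 2019 — is 24 July 2019.
The pending criminal prosecution from 23 June 2019 to 3 May 2020 tolled the period for 315 days, extending the deadline to 3 June 2020.
None of the other events listed affects the running of the period under the stated rules.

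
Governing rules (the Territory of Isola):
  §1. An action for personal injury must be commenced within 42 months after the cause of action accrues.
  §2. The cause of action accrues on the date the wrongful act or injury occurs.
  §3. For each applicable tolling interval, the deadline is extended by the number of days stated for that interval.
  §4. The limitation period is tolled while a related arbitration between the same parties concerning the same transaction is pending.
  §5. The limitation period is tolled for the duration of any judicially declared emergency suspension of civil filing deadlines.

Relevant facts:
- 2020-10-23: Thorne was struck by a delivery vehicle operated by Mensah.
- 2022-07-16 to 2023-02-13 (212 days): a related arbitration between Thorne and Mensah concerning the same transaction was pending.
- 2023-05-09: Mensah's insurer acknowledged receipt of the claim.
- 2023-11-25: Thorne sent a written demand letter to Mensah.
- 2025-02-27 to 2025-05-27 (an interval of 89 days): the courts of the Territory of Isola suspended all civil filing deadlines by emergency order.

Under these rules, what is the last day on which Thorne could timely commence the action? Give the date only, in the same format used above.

2024-11-21

The claim accrued on 2020-10-23, when the wrongful act occurred.
Adding the 42 months base period to 2020-10-23 gives a deadline of 2024-04-23, before any tolling.
The period was tolled for 212 days by the pending related arbitration (2022-07-16 to 2023-02-13), pushing the deadline to 2024-11-21.
The emergency suspension of filing deadlines starting 2025-02-27 came too late — the period had run on 2024-11-21 — and so does not extend the deadline.
The other events in the timeline have no effect on the limitation period under the stated rules.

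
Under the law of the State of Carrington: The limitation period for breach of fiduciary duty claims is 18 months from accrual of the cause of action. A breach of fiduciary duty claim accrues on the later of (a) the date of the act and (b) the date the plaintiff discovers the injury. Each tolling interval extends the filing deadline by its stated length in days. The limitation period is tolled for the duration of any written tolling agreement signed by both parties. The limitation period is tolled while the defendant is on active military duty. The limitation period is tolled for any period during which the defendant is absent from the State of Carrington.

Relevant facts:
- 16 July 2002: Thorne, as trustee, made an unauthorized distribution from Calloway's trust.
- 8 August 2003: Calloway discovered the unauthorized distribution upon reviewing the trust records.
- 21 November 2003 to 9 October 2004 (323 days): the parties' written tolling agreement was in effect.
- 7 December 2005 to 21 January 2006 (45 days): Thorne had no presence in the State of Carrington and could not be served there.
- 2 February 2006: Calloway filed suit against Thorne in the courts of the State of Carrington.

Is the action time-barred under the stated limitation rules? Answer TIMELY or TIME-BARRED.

TIMELY

The claim accrued on 8 August 2003 — the later of the 16 July 2002 act and the 8 August 2003 discovery.
The untolled deadline — 18 months after 8 August 2003 — is 8 February 2005.
Because the written tolling agreement ran from 21 November 2003 to 9 October 2004, the deadline is extended by 323 days to 28 December 2005.
The period was tolled for 45 days by the defendant's absence from the jurisdiction (7 December 2005 to 21 January 2006), pushing the deadline to 11 February 2006.
The 2 February 2006 filing precedes the 11 February 2006 deadline; the claim is timely.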